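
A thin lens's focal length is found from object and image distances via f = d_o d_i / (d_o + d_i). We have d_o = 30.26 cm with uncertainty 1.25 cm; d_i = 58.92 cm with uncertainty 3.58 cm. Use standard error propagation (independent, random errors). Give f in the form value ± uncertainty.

∂f/∂d_o = (d_i/(d_o+d_i))² = 0.437;  ∂f/∂d_i = (d_o/(d_o+d_i))² = 0.115
δf = √((∂f/∂d_o · δd_o)² + (∂f/∂d_i · δd_i)²) = √(0.298 + 0.170) = 0.684 cm
f = 19.99 cm.

19.99 ± 0.684 cm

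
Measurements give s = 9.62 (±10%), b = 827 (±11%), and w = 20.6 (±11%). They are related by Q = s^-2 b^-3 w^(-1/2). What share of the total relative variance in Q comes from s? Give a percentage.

(δQ/Q)² = (-2·δs/s)² + (-3·δb/b)² + (−½·δw/w)²
  s term: (-2×0.100)² = 0.0400
  b term: (-3×0.110)² = 0.109
  w term: (-0.5×0.110)² = 0.00302
Total = 0.152. Share from s = 0.0400/0.152 = 0.263.

26.3%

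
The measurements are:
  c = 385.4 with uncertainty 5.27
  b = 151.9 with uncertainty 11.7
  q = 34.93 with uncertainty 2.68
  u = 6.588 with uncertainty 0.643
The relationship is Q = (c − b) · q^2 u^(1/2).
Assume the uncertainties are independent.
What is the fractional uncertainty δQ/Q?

Let w = c − b = 233.5. δw = √(δc² + δb²) = √(27.8 + 137) = 12.8, so δw/w = 0.0550.
Q is then a monomial in w, q, u:
δQ/Q = √((δw/w)² + (2·δq/q)² + (½·δu/u)²) = √(0.00302 + 0.0235 + 0.00238) = 0.170

0.170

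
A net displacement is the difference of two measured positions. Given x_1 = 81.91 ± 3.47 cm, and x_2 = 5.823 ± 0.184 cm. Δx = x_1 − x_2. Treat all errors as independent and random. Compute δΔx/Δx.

0.0457

Each term contributes (cᵢ δxᵢ)² to (δΔx)²:
  (δx_1)² = 12.0;  (δx_2)² = 0.0339
δΔx = √(12.1) = 3.47 cm
Δx = 76.09 cm, so δΔx/Δx = 3.47/76.09 = 0.0457.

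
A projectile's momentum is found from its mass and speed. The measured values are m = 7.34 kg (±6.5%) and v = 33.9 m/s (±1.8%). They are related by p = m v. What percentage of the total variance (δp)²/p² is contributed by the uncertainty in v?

7.12%

(δp/p)² = (1·δm/m)² + (1·δv/v)²
  m term: (1×0.0650)² = 0.00423
  v term: (1×0.0180)² = 0.000324
Total = 0.00455. Share from v = 0.000324/0.00455 = 0.0712.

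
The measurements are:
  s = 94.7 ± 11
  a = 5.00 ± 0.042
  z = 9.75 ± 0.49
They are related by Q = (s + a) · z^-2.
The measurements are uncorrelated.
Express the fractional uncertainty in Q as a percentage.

Let u = s + a = 99.7. δu = √(δs² + δa²) = √(121 + 0.00176) = 11.0, so δu/u = 0.110.
Q is then a monomial in u, z:
δQ/Q = √((δu/u)² + (-2·δz/z)²) = √(0.0122 + 0.0101) = 0.149

14.9%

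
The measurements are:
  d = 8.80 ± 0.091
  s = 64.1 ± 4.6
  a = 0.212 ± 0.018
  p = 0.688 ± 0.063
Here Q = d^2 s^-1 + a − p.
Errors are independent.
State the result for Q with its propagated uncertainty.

0.732 ± 0.112

Let w = d^2·s^-1 = 1.21. δw/w = √((2·δd/d)² + (-1·δs/s)²) = √(0.000428 + 0.00515) = 0.0747, so δw = 0.0902.
Q = w + a − p: δQ = √(δw² + δa² + δp²) = √(0.00814 + 0.000324 + 0.00397) = 0.112
Q = 0.732.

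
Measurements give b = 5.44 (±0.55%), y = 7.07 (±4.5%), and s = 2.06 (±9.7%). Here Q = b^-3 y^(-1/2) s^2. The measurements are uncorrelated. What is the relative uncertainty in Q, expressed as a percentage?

Relative error in a monomial: (δQ/Q)² = Σ (nᵢ · δxᵢ/xᵢ)².
  (-3·δb/b)² = (-3×0.00550)² = 0.000272;  (−½·δy/y)² = (-0.5×0.0450)² = 0.000506;  (2·δs/s)² = (2×0.0970)² = 0.0376
δQ/Q = √(0.0384) = 0.196

19.6%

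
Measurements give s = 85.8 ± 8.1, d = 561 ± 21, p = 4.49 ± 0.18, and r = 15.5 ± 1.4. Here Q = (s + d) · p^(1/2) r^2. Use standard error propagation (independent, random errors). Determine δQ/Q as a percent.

Let u = s + d = 647. δu = √(δs² + δd²) = √(65.6 + 441) = 22.5, so δu/u = 0.0348.
Q is then a monomial in u, p, r:
δQ/Q = √((δu/u)² + (½·δp/p)² + (2·δr/r)²) = √(0.00121 + 0.000402 + 0.0326) = 0.185

18.5%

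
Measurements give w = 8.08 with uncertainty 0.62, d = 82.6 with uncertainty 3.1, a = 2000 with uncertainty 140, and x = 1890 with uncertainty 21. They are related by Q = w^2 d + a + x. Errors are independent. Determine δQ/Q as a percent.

Let p = w^2·d = 5390. δp/p = √((2·δw/w)² + (1·δd/d)²) = √(0.0236 + 0.00141) = 0.158, so δp = 852.
Q = p + a + x: δQ = √(δp² + δa² + δx²) = √(7.26e+05 + 19600 + 441) = 864
Q = 9280, so δQ/Q = 864/9280 = 0.0930.

9.30%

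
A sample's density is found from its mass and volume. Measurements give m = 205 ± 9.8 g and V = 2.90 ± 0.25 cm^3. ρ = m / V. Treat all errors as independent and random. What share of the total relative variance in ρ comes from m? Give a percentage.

23.5%

(δρ/ρ)² = (1·δm/m)² + (-1·δV/V)²
  m term: (1×0.0478)² = 0.00229
  V term: (-1×0.0862)² = 0.00743
Total = 0.00972. Share from m = 0.00229/0.00972 = 0.235.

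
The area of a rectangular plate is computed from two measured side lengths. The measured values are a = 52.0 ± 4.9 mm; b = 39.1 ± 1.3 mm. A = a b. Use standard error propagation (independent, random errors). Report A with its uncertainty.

Relative error in a monomial: (δA/A)² = Σ (nᵢ · δxᵢ/xᵢ)².
  (1·δa/a)² = (1×0.0942)² = 0.00888;  (1·δb/b)² = (1×0.0332)² = 0.00111
δA/A = √(0.00998) = 0.0999
A = 2030 mm^2, so δA = 0.0999 × 2030 = 203 mm^2.

2030 ± 203 mm^2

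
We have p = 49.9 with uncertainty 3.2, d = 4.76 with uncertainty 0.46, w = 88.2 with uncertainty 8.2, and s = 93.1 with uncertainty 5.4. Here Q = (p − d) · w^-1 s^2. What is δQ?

732

Let u = p − d = 45.1. δu = √(δp² + δd²) = √(10.2 + 0.212) = 3.23, so δu/u = 0.0716.
Q is then a monomial in u, w, s:
δQ/Q = √((δu/u)² + (-1·δw/w)² + (2·δs/s)²) = √(0.00513 + 0.00864 + 0.0135) = 0.165
Q = 4440, so δQ = 0.165 × 4440 = 732.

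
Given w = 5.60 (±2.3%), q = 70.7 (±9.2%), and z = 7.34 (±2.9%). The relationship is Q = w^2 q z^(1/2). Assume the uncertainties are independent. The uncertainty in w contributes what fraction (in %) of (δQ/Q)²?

19.6%

(δQ/Q)² = (2·δw/w)² + (1·δq/q)² + (½·δz/z)²
  w term: (2×0.0230)² = 0.00212
  q term: (1×0.0920)² = 0.00846
  z term: (0.5×0.0290)² = 0.000210
Total = 0.0108. Share from w = 0.00212/0.0108 = 0.196.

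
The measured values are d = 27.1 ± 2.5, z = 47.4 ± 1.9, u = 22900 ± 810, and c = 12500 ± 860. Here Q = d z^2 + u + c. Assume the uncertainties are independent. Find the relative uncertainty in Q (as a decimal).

Let p = d·z^2 = 60900. δp/p = √((1·δd/d)² + (2·δz/z)²) = √(0.00851 + 0.00643) = 0.122, so δp = 7440.
Q = p + u + c: δQ = √(δp² + δu² + δc²) = √(5.54e+07 + 6.56e+05 + 7.4e+05) = 7530
Q = 96300, so δQ/Q = 7530/96300 = 0.0783.

0.0783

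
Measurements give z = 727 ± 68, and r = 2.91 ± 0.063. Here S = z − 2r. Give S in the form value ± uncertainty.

721 ± 68.0

Absolute uncertainties add in quadrature for a linear combination:
  (δz)² = 4620;  (2·δr)² = 0.0159
δS = √(4620) = 68.0
S = 721.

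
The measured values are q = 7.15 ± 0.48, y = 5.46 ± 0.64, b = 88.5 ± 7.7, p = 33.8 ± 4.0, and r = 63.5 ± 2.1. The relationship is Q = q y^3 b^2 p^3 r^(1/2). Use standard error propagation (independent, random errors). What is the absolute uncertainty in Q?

1.5e+12

Products/powers → add relative errors in quadrature, weighted by exponent:
  (1·δq/q)² = (1×0.0671)² = 0.00451;  (3·δy/y)² = (3×0.117)² = 0.124;  (2·δb/b)² = (2×0.0870)² = 0.0303;  (3·δp/p)² = (3×0.118)² = 0.126;  (½·δr/r)² = (0.5×0.0331)² = 0.000273
δQ/Q = √(0.285) = 0.534
Q = 2.8e+12, so δQ = 0.534 × 2.8e+12 = 1.5e+12.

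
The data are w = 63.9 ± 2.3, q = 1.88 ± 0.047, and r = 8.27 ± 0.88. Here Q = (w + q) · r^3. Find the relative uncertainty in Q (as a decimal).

0.321

Let u = w + q = 65.8. δu = √(δw² + δq²) = √(5.29 + 0.00221) = 2.30, so δu/u = 0.0350.
Q is then a monomial in u, r:
δQ/Q = √((δu/u)² + (3·δr/r)²) = √(0.00122 + 0.102) = 0.321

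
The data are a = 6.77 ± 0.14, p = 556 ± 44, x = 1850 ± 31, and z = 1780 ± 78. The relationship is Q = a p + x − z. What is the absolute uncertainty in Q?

319

Let w = a·p = 3760. δw/w = √((1·δa/a)² + (1·δp/p)²) = √(0.000428 + 0.00626) = 0.0818, so δw = 308.
Q = w + x − z: δQ = √(δw² + δx² + δz²) = √(94800 + 961 + 6080) = 319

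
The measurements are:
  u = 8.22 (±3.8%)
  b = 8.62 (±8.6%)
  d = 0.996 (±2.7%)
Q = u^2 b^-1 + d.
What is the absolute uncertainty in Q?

0.900

Let p = u^2·b^-1 = 7.84. δp/p = √((2·δu/u)² + (-1·δb/b)²) = √(0.00578 + 0.00740) = 0.115, so δp = 0.900.
Q = p + d: δQ = √(δp² + δd²) = √(0.809 + 0.000723) = 0.900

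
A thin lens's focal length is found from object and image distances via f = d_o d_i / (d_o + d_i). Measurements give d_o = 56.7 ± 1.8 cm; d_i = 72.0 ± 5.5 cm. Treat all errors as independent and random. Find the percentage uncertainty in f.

∂f/∂d_o = (d_i/(d_o+d_i))² = 0.313;  ∂f/∂d_i = (d_o/(d_o+d_i))² = 0.194
δf = √((∂f/∂d_o · δd_o)² + (∂f/∂d_i · δd_i)²) = √(0.317 + 1.14) = 1.21 cm
f = 31.7 cm, so δf/f = 1.21/31.7 = 0.0381.

3.81%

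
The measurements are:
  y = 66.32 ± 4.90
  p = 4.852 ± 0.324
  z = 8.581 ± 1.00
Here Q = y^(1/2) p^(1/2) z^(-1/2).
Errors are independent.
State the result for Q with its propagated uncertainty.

For a monomial Q ∝ y^(1/2), p^(1/2), z^(-1/2), fractional errors add in quadrature:
  (½·δy/y)² = (0.5×0.0739)² = 0.00136;  (½·δp/p)² = (0.5×0.0668)² = 0.00111;  (−½·δz/z)² = (-0.5×0.117)² = 0.00340
δQ/Q = √(0.00587) = 0.0766
Q = 6.124, so δQ = 0.0766 × 6.124 = 0.469.

6.124 ± 0.469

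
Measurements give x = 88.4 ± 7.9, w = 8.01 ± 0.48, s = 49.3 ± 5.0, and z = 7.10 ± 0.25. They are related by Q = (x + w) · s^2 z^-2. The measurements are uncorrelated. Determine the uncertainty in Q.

Let u = x + w = 96.4. δu = √(δx² + δw²) = √(62.4 + 0.230) = 7.91, so δu/u = 0.0821.
Q is then a monomial in u, s, z:
δQ/Q = √((δu/u)² + (2·δs/s)² + (-2·δz/z)²) = √(0.00674 + 0.0411 + 0.00496) = 0.230
Q = 4650, so δQ = 0.230 × 4650 = 1070.

1070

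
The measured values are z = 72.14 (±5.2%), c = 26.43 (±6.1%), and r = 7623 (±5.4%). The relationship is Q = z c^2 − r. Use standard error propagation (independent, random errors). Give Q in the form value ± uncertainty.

Let p = z·c^2 = 50390. δp/p = √((1·δz/z)² + (2·δc/c)²) = √(0.00270 + 0.0149) = 0.133, so δp = 6680.
Q = p − r: δQ = √(δp² + δr²) = √(4.47e+07 + 1.69e+05) = 6700
Q = 42770.

42770 ± 6700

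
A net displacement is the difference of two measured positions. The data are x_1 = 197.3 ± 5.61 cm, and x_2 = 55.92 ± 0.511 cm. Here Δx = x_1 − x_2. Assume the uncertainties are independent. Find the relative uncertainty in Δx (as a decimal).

Δx is a linear combination, so absolute uncertainties add in quadrature:
  (δx_1)² = 31.5;  (δx_2)² = 0.261
δΔx = √(31.7) = 5.63 cm
Δx = 141.4 cm, so δΔx/Δx = 5.63/141.4 = 0.0398.

0.0398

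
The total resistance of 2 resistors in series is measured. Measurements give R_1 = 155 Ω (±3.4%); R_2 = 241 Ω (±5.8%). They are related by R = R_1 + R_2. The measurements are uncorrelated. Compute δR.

14.9 Ω

Each term contributes (cᵢ δxᵢ)² to (δR)²:
  (δR_1)² = 27.8;  (δR_2)² = 195
δR = √(223) = 14.9 Ω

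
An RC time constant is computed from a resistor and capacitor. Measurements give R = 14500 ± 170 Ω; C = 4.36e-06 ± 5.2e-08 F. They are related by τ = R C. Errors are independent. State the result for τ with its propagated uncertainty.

Each factor contributes (exponent × relative error)² to (δτ/τ)²:
  (1·δR/R)² = (1×0.0117)² = 0.000137;  (1·δC/C)² = (1×0.0119)² = 0.000142
δτ/τ = √(0.000280) = 0.0167
τ = 0.0632 s, so δτ = 0.0167 × 0.0632 = 0.00106 s.

0.0632 ± 0.00106 s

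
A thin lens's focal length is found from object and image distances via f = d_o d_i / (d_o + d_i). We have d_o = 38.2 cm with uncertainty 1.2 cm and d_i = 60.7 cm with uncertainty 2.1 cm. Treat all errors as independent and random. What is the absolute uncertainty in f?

0.550 cm

∂f/∂d_o = (d_i/(d_o+d_i))² = 0.377;  ∂f/∂d_i = (d_o/(d_o+d_i))² = 0.149
δf = √((∂f/∂d_o · δd_o)² + (∂f/∂d_i · δd_i)²) = √(0.204 + 0.0982) = 0.550 cm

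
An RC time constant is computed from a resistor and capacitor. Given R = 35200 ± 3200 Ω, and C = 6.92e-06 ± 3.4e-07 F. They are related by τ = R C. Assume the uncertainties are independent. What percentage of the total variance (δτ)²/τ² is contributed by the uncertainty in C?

(δτ/τ)² = (1·δR/R)² + (1·δC/C)²
  R term: (1×0.0909)² = 0.00826
  C term: (1×0.0491)² = 0.00241
Total = 0.0107. Share from C = 0.00241/0.0107 = 0.226.

22.6%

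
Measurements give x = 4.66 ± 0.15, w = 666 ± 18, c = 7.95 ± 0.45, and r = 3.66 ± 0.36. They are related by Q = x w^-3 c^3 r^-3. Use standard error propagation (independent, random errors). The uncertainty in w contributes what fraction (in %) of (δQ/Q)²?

5.32%

(δQ/Q)² = (1·δx/x)² + (-3·δw/w)² + (3·δc/c)² + (-3·δr/r)²
  x term: (1×0.0322)² = 0.00104
  w term: (-3×0.0270)² = 0.00657
  c term: (3×0.0566)² = 0.0288
  r term: (-3×0.0984)² = 0.0871
Total = 0.124. Share from w = 0.00657/0.124 = 0.0532.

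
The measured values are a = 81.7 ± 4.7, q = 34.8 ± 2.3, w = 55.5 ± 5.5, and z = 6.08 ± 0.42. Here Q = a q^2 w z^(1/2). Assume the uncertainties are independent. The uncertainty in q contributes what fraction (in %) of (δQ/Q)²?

(δQ/Q)² = (1·δa/a)² + (2·δq/q)² + (1·δw/w)² + (½·δz/z)²
  a term: (1×0.0575)² = 0.00331
  q term: (2×0.0661)² = 0.0175
  w term: (1×0.0991)² = 0.00982
  z term: (0.5×0.0691)² = 0.00119
Total = 0.0318. Share from q = 0.0175/0.0318 = 0.550.

55.0%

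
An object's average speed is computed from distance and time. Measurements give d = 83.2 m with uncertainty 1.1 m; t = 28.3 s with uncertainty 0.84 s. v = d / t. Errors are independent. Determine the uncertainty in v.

0.0955 m/s

Since v is a product/quotient, work with relative uncertainties:
  (1·δd/d)² = (1×0.0132)² = 0.000175;  (-1·δt/t)² = (-1×0.0297)² = 0.000881
δv/v = √(0.00106) = 0.0325
v = 2.94 m/s, so δv = 0.0325 × 2.94 = 0.0955 m/s.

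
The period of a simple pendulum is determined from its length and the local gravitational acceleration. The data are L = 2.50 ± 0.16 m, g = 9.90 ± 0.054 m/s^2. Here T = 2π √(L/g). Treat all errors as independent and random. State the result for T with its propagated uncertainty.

T is a product of powers, so relative uncertainties combine in quadrature:
  (½·δL/L)² = (0.5×0.0640)² = 0.00102;  (−½·δg/g)² = (-0.5×0.00545)² = 7.44e-06
δT/T = √(0.00103) = 0.0321
T = 3.16 s, so δT = 0.0321 × 3.16 = 0.101 s.

3.16 ± 0.101 s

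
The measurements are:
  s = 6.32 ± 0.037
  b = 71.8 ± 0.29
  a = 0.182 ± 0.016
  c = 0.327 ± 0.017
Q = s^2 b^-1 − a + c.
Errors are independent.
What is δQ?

Let p = s^2·b^-1 = 0.556. δp/p = √((2·δs/s)² + (-1·δb/b)²) = √(0.000137 + 1.63e-05) = 0.0124, so δp = 0.00689.
Q = p − a + c: δQ = √(δp² + δa² + δc²) = √(4.75e-05 + 0.000256 + 0.000289) = 0.0243

0.0243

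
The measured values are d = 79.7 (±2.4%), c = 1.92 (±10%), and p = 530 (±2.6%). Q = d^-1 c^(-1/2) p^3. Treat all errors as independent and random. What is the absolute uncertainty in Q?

Q is a product of powers, so relative uncertainties combine in quadrature:
  (-1·δd/d)² = (-1×0.0240)² = 0.000576;  (−½·δc/c)² = (-0.5×0.100)² = 0.00250;  (3·δp/p)² = (3×0.0260)² = 0.00608
δQ/Q = √(0.00916) = 0.0957
Q = 1.35e+06, so δQ = 0.0957 × 1.35e+06 = 1.29e+05.

1.29e+05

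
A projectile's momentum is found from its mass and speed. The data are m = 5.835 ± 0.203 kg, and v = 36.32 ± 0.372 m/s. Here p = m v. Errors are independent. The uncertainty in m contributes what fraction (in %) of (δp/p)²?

(δp/p)² = (1·δm/m)² + (1·δv/v)²
  m term: (1×0.0348)² = 0.00121
  v term: (1×0.0102)² = 0.000105
Total = 0.00132. Share from m = 0.00121/0.00132 = 0.920.

92.0%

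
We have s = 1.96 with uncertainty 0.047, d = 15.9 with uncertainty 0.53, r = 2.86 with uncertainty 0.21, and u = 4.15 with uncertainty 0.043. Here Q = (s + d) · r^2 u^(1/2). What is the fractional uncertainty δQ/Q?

0.150

Let w = s + d = 17.9. δw = √(δs² + δd²) = √(0.00221 + 0.281) = 0.532, so δw/w = 0.0298.
Q is then a monomial in w, r, u:
δQ/Q = √((δw/w)² + (2·δr/r)² + (½·δu/u)²) = √(0.000888 + 0.0216 + 2.68e-05) = 0.150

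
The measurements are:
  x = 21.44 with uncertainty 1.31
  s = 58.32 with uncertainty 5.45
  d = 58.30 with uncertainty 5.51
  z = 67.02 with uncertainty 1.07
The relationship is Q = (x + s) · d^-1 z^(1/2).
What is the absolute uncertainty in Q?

Let u = x + s = 79.76. δu = √(δx² + δs²) = √(1.72 + 29.7) = 5.61, so δu/u = 0.0703.
Q is then a monomial in u, d, z:
δQ/Q = √((δu/u)² + (-1·δd/d)² + (½·δz/z)²) = √(0.00494 + 0.00893 + 6.37e-05) = 0.118
Q = 11.20, so δQ = 0.118 × 11.20 = 1.32.

1.32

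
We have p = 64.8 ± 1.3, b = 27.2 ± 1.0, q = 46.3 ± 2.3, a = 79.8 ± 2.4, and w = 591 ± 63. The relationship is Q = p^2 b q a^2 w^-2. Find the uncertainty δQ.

Q is a product of powers, so relative uncertainties combine in quadrature:
  (2·δp/p)² = (2×0.0201)² = 0.00161;  (1·δb/b)² = (1×0.0368)² = 0.00135;  (1·δq/q)² = (1×0.0497)² = 0.00247;  (2·δa/a)² = (2×0.0301)² = 0.00362;  (-2·δw/w)² = (-2×0.107)² = 0.0455
δQ/Q = √(0.0545) = 0.233
Q = 96400, so δQ = 0.233 × 96400 = 22500.

22500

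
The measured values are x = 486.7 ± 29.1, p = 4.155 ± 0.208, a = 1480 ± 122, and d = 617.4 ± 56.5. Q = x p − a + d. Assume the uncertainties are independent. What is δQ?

207

Let w = x·p = 2022. δw/w = √((1·δx/x)² + (1·δp/p)²) = √(0.00357 + 0.00251) = 0.0780, so δw = 158.
Q = w − a + d: δQ = √(δw² + δa² + δd²) = √(24900 + 14900 + 3190) = 207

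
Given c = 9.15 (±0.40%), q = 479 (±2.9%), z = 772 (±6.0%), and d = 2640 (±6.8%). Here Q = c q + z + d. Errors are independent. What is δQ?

Let p = c·q = 4380. δp/p = √((1·δc/c)² + (1·δq/q)²) = √(1.6e-05 + 0.000841) = 0.0293, so δp = 128.
Q = p + z + d: δQ = √(δp² + δz² + δd²) = √(16500 + 2150 + 32200) = 225

225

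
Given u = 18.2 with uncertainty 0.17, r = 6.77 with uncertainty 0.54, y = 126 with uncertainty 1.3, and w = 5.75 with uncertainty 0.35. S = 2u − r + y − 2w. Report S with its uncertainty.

For a sum/difference, combine absolute errors in quadrature:
  (2·δu)² = 0.116;  (δr)² = 0.292;  (δy)² = 1.69;  (2·δw)² = 0.490
δS = √(2.59) = 1.61
S = 144.

144 ± 1.61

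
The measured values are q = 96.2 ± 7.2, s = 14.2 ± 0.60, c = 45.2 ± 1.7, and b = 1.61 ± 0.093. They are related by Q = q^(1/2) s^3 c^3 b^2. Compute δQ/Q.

Q is a product of powers, so relative uncertainties combine in quadrature:
  (½·δq/q)² = (0.5×0.0748)² = 0.00140;  (3·δs/s)² = (3×0.0423)² = 0.0161;  (3·δc/c)² = (3×0.0376)² = 0.0127;  (2·δb/b)² = (2×0.0578)² = 0.0133
δQ/Q = √(0.0435) = 0.209

0.209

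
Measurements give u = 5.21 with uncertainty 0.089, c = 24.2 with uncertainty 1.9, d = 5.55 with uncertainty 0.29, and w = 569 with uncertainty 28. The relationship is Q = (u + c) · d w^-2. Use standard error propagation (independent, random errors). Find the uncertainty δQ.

Let h = u + c = 29.4. δh = √(δu² + δc²) = √(0.00792 + 3.61) = 1.90, so δh/h = 0.0647.
Q is then a monomial in h, d, w:
δQ/Q = √((δh/h)² + (1·δd/d)² + (-2·δw/w)²) = √(0.00418 + 0.00273 + 0.00969) = 0.129
Q = 0.000504, so δQ = 0.129 × 0.000504 = 6.5e-05.

6.5e-05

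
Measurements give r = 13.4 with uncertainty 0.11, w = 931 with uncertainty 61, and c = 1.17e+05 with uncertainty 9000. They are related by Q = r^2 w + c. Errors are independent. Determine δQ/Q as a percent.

5.08%

Let p = r^2·w = 1.67e+05. δp/p = √((2·δr/r)² + (1·δw/w)²) = √(0.000270 + 0.00429) = 0.0675, so δp = 11300.
Q = p + c: δQ = √(δp² + δc²) = √(1.28e+08 + 8.1e+07) = 14400
Q = 2.84e+05, so δQ/Q = 14400/2.84e+05 = 0.0508.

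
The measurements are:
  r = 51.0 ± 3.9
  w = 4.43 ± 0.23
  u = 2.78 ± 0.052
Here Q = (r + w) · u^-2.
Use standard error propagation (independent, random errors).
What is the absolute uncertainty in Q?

Let h = r + w = 55.4. δh = √(δr² + δw²) = √(15.2 + 0.0529) = 3.91, so δh/h = 0.0705.
Q is then a monomial in h, u:
δQ/Q = √((δh/h)² + (-2·δu/u)²) = √(0.00497 + 0.00140) = 0.0798
Q = 7.17, so δQ = 0.0798 × 7.17 = 0.572.

0.572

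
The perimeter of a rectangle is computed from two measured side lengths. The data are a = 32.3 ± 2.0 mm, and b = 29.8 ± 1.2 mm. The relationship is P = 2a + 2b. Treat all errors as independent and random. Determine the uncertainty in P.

4.66 mm

P is a linear combination, so absolute uncertainties add in quadrature:
  (2·δa)² = 16.0;  (2·δb)² = 5.76
δP = √(21.8) = 4.66 mm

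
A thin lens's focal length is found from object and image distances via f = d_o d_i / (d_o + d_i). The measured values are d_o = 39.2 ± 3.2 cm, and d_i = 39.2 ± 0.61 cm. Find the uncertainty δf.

∂f/∂d_o = (d_i/(d_o+d_i))² = 0.250;  ∂f/∂d_i = (d_o/(d_o+d_i))² = 0.250
δf = √((∂f/∂d_o · δd_o)² + (∂f/∂d_i · δd_i)²) = √(0.640 + 0.0233) = 0.814 cm

0.814 cm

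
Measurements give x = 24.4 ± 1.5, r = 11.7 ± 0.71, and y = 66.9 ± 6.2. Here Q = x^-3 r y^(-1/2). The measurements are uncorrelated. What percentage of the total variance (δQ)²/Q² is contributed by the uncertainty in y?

5.39%

(δQ/Q)² = (-3·δx/x)² + (1·δr/r)² + (−½·δy/y)²
  x term: (-3×0.0615)² = 0.0340
  r term: (1×0.0607)² = 0.00368
  y term: (-0.5×0.0927)² = 0.00215
Total = 0.0398. Share from y = 0.00215/0.0398 = 0.0539.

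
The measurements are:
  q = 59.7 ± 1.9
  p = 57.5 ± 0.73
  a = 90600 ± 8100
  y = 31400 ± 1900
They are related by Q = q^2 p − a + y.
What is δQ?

Let w = q^2·p = 2.05e+05. δw/w = √((2·δq/q)² + (1·δp/p)²) = √(0.00405 + 0.000161) = 0.0649, so δw = 13300.
Q = w − a + y: δQ = √(δw² + δa² + δy²) = √(1.77e+08 + 6.56e+07 + 3.61e+06) = 15700

15700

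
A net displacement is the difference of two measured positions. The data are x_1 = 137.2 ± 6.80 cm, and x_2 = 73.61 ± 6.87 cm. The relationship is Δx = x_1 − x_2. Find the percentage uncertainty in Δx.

15.2%

Sums and differences: (δΔx)² = Σ (cᵢ δxᵢ)².
  (δx_1)² = 46.2;  (δx_2)² = 47.2
δΔx = √(93.4) = 9.67 cm
Δx = 63.59 cm, so δΔx/Δx = 9.67/63.59 = 0.152.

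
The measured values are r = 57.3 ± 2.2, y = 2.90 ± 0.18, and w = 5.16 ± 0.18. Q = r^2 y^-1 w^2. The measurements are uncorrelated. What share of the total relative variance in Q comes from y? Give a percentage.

(δQ/Q)² = (2·δr/r)² + (-1·δy/y)² + (2·δw/w)²
  r term: (2×0.0384)² = 0.00590
  y term: (-1×0.0621)² = 0.00385
  w term: (2×0.0349)² = 0.00487
Total = 0.0146. Share from y = 0.00385/0.0146 = 0.264.

26.4%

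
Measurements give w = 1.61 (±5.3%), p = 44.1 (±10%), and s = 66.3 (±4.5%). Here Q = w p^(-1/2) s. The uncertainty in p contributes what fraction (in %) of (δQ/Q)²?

(δQ/Q)² = (1·δw/w)² + (−½·δp/p)² + (1·δs/s)²
  w term: (1×0.0530)² = 0.00281
  p term: (-0.5×0.100)² = 0.00250
  s term: (1×0.0450)² = 0.00202
Total = 0.00733. Share from p = 0.00250/0.00733 = 0.341.

34.1%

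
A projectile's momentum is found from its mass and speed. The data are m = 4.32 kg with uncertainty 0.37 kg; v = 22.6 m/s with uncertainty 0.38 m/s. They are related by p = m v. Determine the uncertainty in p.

8.52 kg·m/s

For a monomial p ∝ m, v, fractional errors add in quadrature:
  (1·δm/m)² = (1×0.0856)² = 0.00734;  (1·δv/v)² = (1×0.0168)² = 0.000283
δp/p = √(0.00762) = 0.0873
p = 97.6 kg·m/s, so δp = 0.0873 × 97.6 = 8.52 kg·m/s.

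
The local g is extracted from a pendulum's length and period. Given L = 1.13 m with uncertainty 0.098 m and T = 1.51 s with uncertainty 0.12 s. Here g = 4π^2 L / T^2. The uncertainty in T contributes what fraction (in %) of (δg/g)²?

(δg/g)² = (1·δL/L)² + (-2·δT/T)²
  L term: (1×0.0867)² = 0.00752
  T term: (-2×0.0795)² = 0.0253
Total = 0.0328. Share from T = 0.0253/0.0328 = 0.771.

77.1%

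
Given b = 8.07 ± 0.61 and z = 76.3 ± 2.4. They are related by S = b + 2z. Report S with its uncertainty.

161 ± 4.84

S is a linear combination, so absolute uncertainties add in quadrature:
  (δb)² = 0.372;  (2·δz)² = 23.0
δS = √(23.4) = 4.84
S = 161.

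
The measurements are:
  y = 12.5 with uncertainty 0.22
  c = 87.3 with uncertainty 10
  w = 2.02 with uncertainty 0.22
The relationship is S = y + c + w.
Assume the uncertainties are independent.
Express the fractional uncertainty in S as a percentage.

9.83%

For a sum/difference, combine absolute errors in quadrature:
  (δy)² = 0.0484;  (δc)² = 100;  (δw)² = 0.0484
δS = √(100) = 10.0
S = 102, so δS/S = 10.0/102 = 0.0983.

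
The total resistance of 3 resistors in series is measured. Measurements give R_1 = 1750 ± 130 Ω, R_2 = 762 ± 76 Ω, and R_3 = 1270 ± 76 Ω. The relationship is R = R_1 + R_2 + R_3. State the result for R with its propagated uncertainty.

For a sum/difference, combine absolute errors in quadrature:
  (δR_1)² = 16900;  (δR_2)² = 5780;  (δR_3)² = 5780
δR = √(28500) = 169 Ω
R = 3780 Ω.

3780 ± 169 Ω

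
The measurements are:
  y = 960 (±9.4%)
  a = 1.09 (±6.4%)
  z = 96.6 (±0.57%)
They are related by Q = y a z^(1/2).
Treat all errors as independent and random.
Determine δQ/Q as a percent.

Products/powers → add relative errors in quadrature, weighted by exponent:
  (1·δy/y)² = (1×0.0940)² = 0.00884;  (1·δa/a)² = (1×0.0640)² = 0.00410;  (½·δz/z)² = (0.5×0.00570)² = 8.12e-06
δQ/Q = √(0.0129) = 0.114

11.4%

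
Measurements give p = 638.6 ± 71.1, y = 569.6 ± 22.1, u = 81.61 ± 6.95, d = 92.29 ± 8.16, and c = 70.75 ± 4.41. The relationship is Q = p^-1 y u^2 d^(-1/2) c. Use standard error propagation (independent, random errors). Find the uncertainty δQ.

Since Q is a product/quotient, work with relative uncertainties:
  (-1·δp/p)² = (-1×0.111)² = 0.0124;  (1·δy/y)² = (1×0.0388)² = 0.00151;  (2·δu/u)² = (2×0.0852)² = 0.0290;  (−½·δd/d)² = (-0.5×0.0884)² = 0.00195;  (1·δc/c)² = (1×0.0623)² = 0.00389
δQ/Q = √(0.0488) = 0.221
Q = 43750, so δQ = 0.221 × 43750 = 9660.

9660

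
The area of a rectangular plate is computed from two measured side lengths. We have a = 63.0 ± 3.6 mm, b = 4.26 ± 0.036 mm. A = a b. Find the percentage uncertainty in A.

5.78%

Each factor contributes (exponent × relative error)² to (δA/A)²:
  (1·δa/a)² = (1×0.0571)² = 0.00327;  (1·δb/b)² = (1×0.00845)² = 7.14e-05
δA/A = √(0.00334) = 0.0578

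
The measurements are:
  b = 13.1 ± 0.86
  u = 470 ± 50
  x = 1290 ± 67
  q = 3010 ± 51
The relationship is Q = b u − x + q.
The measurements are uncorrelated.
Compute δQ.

774

Let p = b·u = 6160. δp/p = √((1·δb/b)² + (1·δu/u)²) = √(0.00431 + 0.0113) = 0.125, so δp = 770.
Q = p − x + q: δQ = √(δp² + δx² + δq²) = √(5.92e+05 + 4490 + 2600) = 774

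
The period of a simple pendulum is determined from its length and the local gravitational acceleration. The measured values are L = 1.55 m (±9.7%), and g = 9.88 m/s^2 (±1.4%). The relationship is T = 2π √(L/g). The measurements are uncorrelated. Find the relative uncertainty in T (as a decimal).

For a monomial T ∝ L^(1/2), g^(-1/2), fractional errors add in quadrature:
  (½·δL/L)² = (0.5×0.0970)² = 0.00235;  (−½·δg/g)² = (-0.5×0.0140)² = 4.9e-05
δT/T = √(0.00240) = 0.0490

0.0490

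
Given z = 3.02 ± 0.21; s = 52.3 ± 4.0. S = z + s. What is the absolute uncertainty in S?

For a sum/difference, combine absolute errors in quadrature:
  (δz)² = 0.0441;  (δs)² = 16.0
δS = √(16.0) = 4.01

4.01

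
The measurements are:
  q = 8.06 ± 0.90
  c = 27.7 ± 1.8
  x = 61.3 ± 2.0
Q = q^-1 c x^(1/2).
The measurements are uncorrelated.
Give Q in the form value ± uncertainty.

Since Q is a product/quotient, work with relative uncertainties:
  (-1·δq/q)² = (-1×0.112)² = 0.0125;  (1·δc/c)² = (1×0.0650)² = 0.00422;  (½·δx/x)² = (0.5×0.0326)² = 0.000266
δQ/Q = √(0.0170) = 0.130
Q = 26.9, so δQ = 0.130 × 26.9 = 3.50.

26.9 ± 3.50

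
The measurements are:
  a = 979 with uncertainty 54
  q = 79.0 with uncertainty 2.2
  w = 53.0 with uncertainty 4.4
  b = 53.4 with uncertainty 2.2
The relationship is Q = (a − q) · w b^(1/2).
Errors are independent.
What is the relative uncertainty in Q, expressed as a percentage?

10.5%

Let u = a − q = 900. δu = √(δa² + δq²) = √(2920 + 4.84) = 54.0, so δu/u = 0.0600.
Q is then a monomial in u, w, b:
δQ/Q = √((δu/u)² + (1·δw/w)² + (½·δb/b)²) = √(0.00361 + 0.00689 + 0.000424) = 0.105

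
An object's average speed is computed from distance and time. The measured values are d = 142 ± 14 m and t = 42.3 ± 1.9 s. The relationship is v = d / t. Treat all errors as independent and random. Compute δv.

For a monomial v ∝ d, t^-1, fractional errors add in quadrature:
  (1·δd/d)² = (1×0.0986)² = 0.00972;  (-1·δt/t)² = (-1×0.0449)² = 0.00202
δv/v = √(0.0117) = 0.108
v = 3.36 m/s, so δv = 0.108 × 3.36 = 0.364 m/s.

0.364 m/s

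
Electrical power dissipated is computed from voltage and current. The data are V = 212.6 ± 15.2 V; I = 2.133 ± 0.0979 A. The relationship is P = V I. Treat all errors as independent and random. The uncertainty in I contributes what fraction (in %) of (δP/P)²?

(δP/P)² = (1·δV/V)² + (1·δI/I)²
  V term: (1×0.0715)² = 0.00511
  I term: (1×0.0459)² = 0.00211
Total = 0.00722. Share from I = 0.00211/0.00722 = 0.292.

29.2%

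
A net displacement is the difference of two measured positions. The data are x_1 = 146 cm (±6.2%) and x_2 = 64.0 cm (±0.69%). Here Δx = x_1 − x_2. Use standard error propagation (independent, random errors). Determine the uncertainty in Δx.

9.06 cm

Each term contributes (cᵢ δxᵢ)² to (δΔx)²:
  (δx_1)² = 81.9;  (δx_2)² = 0.195
δΔx = √(82.1) = 9.06 cm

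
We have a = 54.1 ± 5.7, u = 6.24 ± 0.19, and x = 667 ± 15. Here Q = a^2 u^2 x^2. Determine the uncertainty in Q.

1.14e+10

Since Q is a product/quotient, work with relative uncertainties:
  (2·δa/a)² = (2×0.105)² = 0.0444;  (2·δu/u)² = (2×0.0304)² = 0.00371;  (2·δx/x)² = (2×0.0225)² = 0.00202
δQ/Q = √(0.0501) = 0.224
Q = 5.07e+10, so δQ = 0.224 × 5.07e+10 = 1.14e+10.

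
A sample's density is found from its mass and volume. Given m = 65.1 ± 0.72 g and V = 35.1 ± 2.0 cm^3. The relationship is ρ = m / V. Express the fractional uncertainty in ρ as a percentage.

5.80%

Products/powers → add relative errors in quadrature, weighted by exponent:
  (1·δm/m)² = (1×0.0111)² = 0.000122;  (-1·δV/V)² = (-1×0.0570)² = 0.00325
δρ/ρ = √(0.00337) = 0.0580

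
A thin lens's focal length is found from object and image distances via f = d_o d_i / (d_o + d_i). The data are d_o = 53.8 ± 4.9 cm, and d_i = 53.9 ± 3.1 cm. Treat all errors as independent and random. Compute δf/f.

0.0539

∂f/∂d_o = (d_i/(d_o+d_i))² = 0.250;  ∂f/∂d_i = (d_o/(d_o+d_i))² = 0.250
δf = √((∂f/∂d_o · δd_o)² + (∂f/∂d_i · δd_i)²) = √(1.51 + 0.598) = 1.45 cm
f = 26.9 cm, so δf/f = 1.45/26.9 = 0.0539.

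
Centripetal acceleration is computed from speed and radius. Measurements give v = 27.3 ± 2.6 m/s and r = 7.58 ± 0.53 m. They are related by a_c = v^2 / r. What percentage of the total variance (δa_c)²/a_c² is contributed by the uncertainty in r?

(δa_c/a_c)² = (2·δv/v)² + (-1·δr/r)²
  v term: (2×0.0952)² = 0.0363
  r term: (-1×0.0699)² = 0.00489
Total = 0.0412. Share from r = 0.00489/0.0412 = 0.119.

11.9%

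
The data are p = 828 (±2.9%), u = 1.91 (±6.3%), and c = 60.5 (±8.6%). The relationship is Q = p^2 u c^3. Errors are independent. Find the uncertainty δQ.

7.88e+10

Q is a product of powers, so relative uncertainties combine in quadrature:
  (2·δp/p)² = (2×0.0290)² = 0.00336;  (1·δu/u)² = (1×0.0630)² = 0.00397;  (3·δc/c)² = (3×0.0860)² = 0.0666
δQ/Q = √(0.0739) = 0.272
Q = 2.9e+11, so δQ = 0.272 × 2.9e+11 = 7.88e+10.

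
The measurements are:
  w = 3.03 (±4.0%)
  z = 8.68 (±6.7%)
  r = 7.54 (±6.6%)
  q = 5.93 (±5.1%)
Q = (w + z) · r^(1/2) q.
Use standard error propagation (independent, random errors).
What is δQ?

Let u = w + z = 11.7. δu = √(δw² + δz²) = √(0.0147 + 0.338) = 0.594, so δu/u = 0.0507.
Q is then a monomial in u, r, q:
δQ/Q = √((δu/u)² + (½·δr/r)² + (1·δq/q)²) = √(0.00257 + 0.00109 + 0.00260) = 0.0791
Q = 191, so δQ = 0.0791 × 191 = 15.1.

15.1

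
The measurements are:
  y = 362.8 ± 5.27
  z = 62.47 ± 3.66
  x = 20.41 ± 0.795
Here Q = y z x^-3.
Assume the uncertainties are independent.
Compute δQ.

Since Q is a product/quotient, work with relative uncertainties:
  (1·δy/y)² = (1×0.0145)² = 0.000211;  (1·δz/z)² = (1×0.0586)² = 0.00343;  (-3·δx/x)² = (-3×0.0390)² = 0.0137
δQ/Q = √(0.0173) = 0.132
Q = 2.666, so δQ = 0.132 × 2.666 = 0.351.

0.351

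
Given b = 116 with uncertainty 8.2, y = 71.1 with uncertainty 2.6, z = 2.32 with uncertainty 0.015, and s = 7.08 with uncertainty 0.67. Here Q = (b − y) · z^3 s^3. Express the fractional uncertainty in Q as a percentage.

Let u = b − y = 44.9. δu = √(δb² + δy²) = √(67.2 + 6.76) = 8.60, so δu/u = 0.192.
Q is then a monomial in u, z, s:
δQ/Q = √((δu/u)² + (3·δz/z)² + (3·δs/s)²) = √(0.0367 + 0.000376 + 0.0806) = 0.343

34.3%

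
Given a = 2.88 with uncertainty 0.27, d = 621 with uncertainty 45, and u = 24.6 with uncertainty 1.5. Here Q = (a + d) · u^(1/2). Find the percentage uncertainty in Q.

7.83%

Let w = a + d = 624. δw = √(δa² + δd²) = √(0.0729 + 2020) = 45.0, so δw/w = 0.0721.
Q is then a monomial in w, u:
δQ/Q = √((δw/w)² + (½·δu/u)²) = √(0.00520 + 0.000930) = 0.0783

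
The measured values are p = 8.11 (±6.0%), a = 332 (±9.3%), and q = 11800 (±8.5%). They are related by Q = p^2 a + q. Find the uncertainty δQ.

Let w = p^2·a = 21800. δw/w = √((2·δp/p)² + (1·δa/a)²) = √(0.0144 + 0.00865) = 0.152, so δw = 3320.
Q = w + q: δQ = √(δw² + δq²) = √(1.1e+07 + 1.01e+06) = 3460

3460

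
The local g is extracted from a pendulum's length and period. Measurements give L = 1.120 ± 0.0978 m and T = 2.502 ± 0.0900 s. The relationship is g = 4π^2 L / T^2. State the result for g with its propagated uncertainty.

7.063 ± 0.799 m/s^2

g is a product of powers, so relative uncertainties combine in quadrature:
  (1·δL/L)² = (1×0.0873)² = 0.00763;  (-2·δT/T)² = (-2×0.0360)² = 0.00518
δg/g = √(0.0128) = 0.113
g = 7.063 m/s^2, so δg = 0.113 × 7.063 = 0.799 m/s^2.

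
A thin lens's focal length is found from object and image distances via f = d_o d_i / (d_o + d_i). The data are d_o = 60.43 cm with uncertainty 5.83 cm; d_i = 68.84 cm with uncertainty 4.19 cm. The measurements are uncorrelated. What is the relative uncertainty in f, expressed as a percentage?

∂f/∂d_o = (d_i/(d_o+d_i))² = 0.284;  ∂f/∂d_i = (d_o/(d_o+d_i))² = 0.219
δf = √((∂f/∂d_o · δd_o)² + (∂f/∂d_i · δd_i)²) = √(2.73 + 0.838) = 1.89 cm
f = 32.18 cm, so δf/f = 1.89/32.18 = 0.0587.

5.87%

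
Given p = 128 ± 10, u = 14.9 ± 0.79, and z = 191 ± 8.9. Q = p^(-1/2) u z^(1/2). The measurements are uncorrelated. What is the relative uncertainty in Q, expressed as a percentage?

Q is a product of powers, so relative uncertainties combine in quadrature:
  (−½·δp/p)² = (-0.5×0.0781)² = 0.00153;  (1·δu/u)² = (1×0.0530)² = 0.00281;  (½·δz/z)² = (0.5×0.0466)² = 0.000543
δQ/Q = √(0.00488) = 0.0699

6.99%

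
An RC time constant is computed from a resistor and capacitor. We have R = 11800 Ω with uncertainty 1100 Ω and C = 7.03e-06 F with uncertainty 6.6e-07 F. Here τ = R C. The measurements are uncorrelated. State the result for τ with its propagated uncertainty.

Products/powers → add relative errors in quadrature, weighted by exponent:
  (1·δR/R)² = (1×0.0932)² = 0.00869;  (1·δC/C)² = (1×0.0939)² = 0.00881
δτ/τ = √(0.0175) = 0.132
τ = 0.0830 s, so δτ = 0.132 × 0.0830 = 0.0110 s.

0.0830 ± 0.0110 s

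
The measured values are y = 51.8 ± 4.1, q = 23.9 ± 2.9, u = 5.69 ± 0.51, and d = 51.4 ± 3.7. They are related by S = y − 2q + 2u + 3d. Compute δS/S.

Sums and differences: (δS)² = Σ (cᵢ δxᵢ)².
  (δy)² = 16.8;  (2·δq)² = 33.6;  (2·δu)² = 1.04;  (3·δd)² = 123
δS = √(175) = 13.2
S = 170, so δS/S = 13.2/170 = 0.0779.

0.0779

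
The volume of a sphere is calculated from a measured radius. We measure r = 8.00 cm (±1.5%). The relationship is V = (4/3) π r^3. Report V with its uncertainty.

2140 ± 96.5 cm^3

Relative error in a monomial: (δV/V)² = Σ (nᵢ · δxᵢ/xᵢ)².
  (3·δr/r)² = (3×0.0150)² = 0.00202
δV/V = √(0.00202) = 0.0450
V = 2140 cm^3, so δV = 0.0450 × 2140 = 96.5 cm^3.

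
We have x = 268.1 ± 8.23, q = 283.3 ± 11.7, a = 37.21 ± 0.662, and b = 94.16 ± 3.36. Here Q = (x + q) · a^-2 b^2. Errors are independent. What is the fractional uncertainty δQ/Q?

0.0839

Let u = x + q = 551.4. δu = √(δx² + δq²) = √(67.7 + 137) = 14.3, so δu/u = 0.0259.
Q is then a monomial in u, a, b:
δQ/Q = √((δu/u)² + (-2·δa/a)² + (2·δb/b)²) = √(0.000673 + 0.00127 + 0.00509) = 0.0839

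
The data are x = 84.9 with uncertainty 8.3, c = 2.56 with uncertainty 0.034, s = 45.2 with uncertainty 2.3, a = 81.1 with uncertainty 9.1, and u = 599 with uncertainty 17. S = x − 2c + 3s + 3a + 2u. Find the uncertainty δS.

44.9

Sums and differences: (δS)² = Σ (cᵢ δxᵢ)².
  (δx)² = 68.9;  (2·δc)² = 0.00462;  (3·δs)² = 47.6;  (3·δa)² = 745;  (2·δu)² = 1160
δS = √(2020) = 44.9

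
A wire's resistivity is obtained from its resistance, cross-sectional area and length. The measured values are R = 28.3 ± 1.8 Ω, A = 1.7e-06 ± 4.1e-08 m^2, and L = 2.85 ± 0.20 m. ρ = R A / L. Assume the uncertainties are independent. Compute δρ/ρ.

Each factor contributes (exponent × relative error)² to (δρ/ρ)²:
  (1·δR/R)² = (1×0.0636)² = 0.00405;  (1·δA/A)² = (1×0.0241)² = 0.000582;  (-1·δL/L)² = (-1×0.0702)² = 0.00492
δρ/ρ = √(0.00955) = 0.0977

0.0977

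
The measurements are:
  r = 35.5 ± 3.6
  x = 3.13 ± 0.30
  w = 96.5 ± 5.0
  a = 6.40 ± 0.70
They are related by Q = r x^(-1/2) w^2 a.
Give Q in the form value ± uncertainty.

Q is a product of powers, so relative uncertainties combine in quadrature:
  (1·δr/r)² = (1×0.101)² = 0.0103;  (−½·δx/x)² = (-0.5×0.0958)² = 0.00230;  (2·δw/w)² = (2×0.0518)² = 0.0107;  (1·δa/a)² = (1×0.109)² = 0.0120
δQ/Q = √(0.0353) = 0.188
Q = 1.2e+06, so δQ = 0.188 × 1.2e+06 = 2.25e+05.

(1.20 ± 0.225) × 10^6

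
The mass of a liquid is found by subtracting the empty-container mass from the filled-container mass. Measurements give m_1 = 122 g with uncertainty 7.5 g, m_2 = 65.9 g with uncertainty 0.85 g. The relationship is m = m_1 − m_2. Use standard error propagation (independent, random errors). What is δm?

Sums and differences: (δm)² = Σ (cᵢ δxᵢ)².
  (δm_1)² = 56.2;  (δm_2)² = 0.722
δm = √(57.0) = 7.55 g

7.55 g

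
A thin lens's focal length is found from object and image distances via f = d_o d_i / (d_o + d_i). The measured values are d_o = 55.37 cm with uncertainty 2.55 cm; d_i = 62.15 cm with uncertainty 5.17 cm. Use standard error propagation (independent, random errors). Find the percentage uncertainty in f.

∂f/∂d_o = (d_i/(d_o+d_i))² = 0.280;  ∂f/∂d_i = (d_o/(d_o+d_i))² = 0.222
δf = √((∂f/∂d_o · δd_o)² + (∂f/∂d_i · δd_i)²) = √(0.509 + 1.32) = 1.35 cm
f = 29.28 cm, so δf/f = 1.35/29.28 = 0.0461.

4.61%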